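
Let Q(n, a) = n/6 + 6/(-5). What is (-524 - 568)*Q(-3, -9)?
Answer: 9282/5 ≈ 1856.4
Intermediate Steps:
Q(n, a) = -6/5 + n/6 (Q(n, a) = n*(⅙) + 6*(-⅕) = n/6 - 6/5 = -6/5 + n/6)
(-524 - 568)*Q(-3, -9) = (-524 - 568)*(-6/5 + (⅙)*(-3)) = -1092*(-6/5 - ½) = -1092*(-17/10) = 9282/5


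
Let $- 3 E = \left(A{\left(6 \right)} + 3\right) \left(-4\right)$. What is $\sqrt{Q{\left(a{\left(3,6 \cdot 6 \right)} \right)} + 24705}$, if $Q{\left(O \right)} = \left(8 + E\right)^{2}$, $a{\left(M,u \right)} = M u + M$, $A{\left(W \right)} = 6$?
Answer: $\sqrt{25105} \approx 158.45$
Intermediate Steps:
$E = 12$ ($E = - \frac{\left(6 + 3\right) \left(-4\right)}{3} = - \frac{9 \left(-4\right)}{3} = \left(- \frac{1}{3}\right) \left(-36\right) = 12$)
$a{\left(M,u \right)} = M + M u$
$Q{\left(O \right)} = 400$ ($Q{\left(O \right)} = \left(8 + 12\right)^{2} = 20^{2} = 400$)
$\sqrt{Q{\left(a{\left(3,6 \cdot 6 \right)} \right)} + 24705} = \sqrt{400 + 24705} = \sqrt{25105}$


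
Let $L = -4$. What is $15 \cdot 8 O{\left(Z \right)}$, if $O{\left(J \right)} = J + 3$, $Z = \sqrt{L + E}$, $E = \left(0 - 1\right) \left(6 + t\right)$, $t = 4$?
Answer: $360 + 120 i \sqrt{14} \approx 360.0 + 449.0 i$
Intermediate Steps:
$E = -10$ ($E = \left(0 - 1\right) \left(6 + 4\right) = \left(-1\right) 10 = -10$)
$Z = i \sqrt{14}$ ($Z = \sqrt{-4 - 10} = \sqrt{-14} = i \sqrt{14} \approx 3.7417 i$)
$O{\left(J \right)} = 3 + J$
$15 \cdot 8 O{\left(Z \right)} = 15 \cdot 8 \left(3 + i \sqrt{14}\right) = 120 \left(3 + i \sqrt{14}\right) = 360 + 120 i \sqrt{14}$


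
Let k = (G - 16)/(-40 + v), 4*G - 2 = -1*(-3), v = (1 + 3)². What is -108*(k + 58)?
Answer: -50643/8 ≈ -6330.4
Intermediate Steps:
v = 16 (v = 4² = 16)
G = 5/4 (G = ½ + (-1*(-3))/4 = ½ + (¼)*3 = ½ + ¾ = 5/4 ≈ 1.2500)
k = 59/96 (k = (5/4 - 16)/(-40 + 16) = -59/4/(-24) = -59/4*(-1/24) = 59/96 ≈ 0.61458)
-108*(k + 58) = -108*(59/96 + 58) = -108*5627/96 = -50643/8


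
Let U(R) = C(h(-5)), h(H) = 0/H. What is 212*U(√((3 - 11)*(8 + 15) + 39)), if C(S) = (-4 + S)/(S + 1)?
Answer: -848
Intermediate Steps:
h(H) = 0
C(S) = (-4 + S)/(1 + S)
U(R) = -4 (U(R) = (-4 + 0)/(1 + 0) = -4/1 = 1*(-4) = -4)
212*U(√((3 - 11)*(8 + 15) + 39)) = 212*(-4) = -848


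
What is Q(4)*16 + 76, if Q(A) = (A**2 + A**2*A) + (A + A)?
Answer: 1484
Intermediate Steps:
Q(A) = A**2 + A**3 + 2*A (Q(A) = (A**2 + A**3) + 2*A = A**2 + A**3 + 2*A)
Q(4)*16 + 76 = (4*(2 + 4 + 4**2))*16 + 76 = (4*(2 + 4 + 16))*16 + 76 = (4*22)*16 + 76 = 88*16 + 76 = 1408 + 76 = 1484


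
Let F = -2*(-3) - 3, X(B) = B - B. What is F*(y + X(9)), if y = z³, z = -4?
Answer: -192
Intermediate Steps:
X(B) = 0
y = -64 (y = (-4)³ = -64)
F = 3 (F = 6 - 3 = 3)
F*(y + X(9)) = 3*(-64 + 0) = 3*(-64) = -192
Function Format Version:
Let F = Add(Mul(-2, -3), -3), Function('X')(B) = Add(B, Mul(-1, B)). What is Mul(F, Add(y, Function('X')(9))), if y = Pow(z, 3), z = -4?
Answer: -192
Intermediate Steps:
Function('X')(B) = 0
y = -64 (y = Pow(-4, 3) = -64)
F = 3 (F = Add(6, -3) = 3)
Mul(F, Add(y, Function('X')(9))) = Mul(3, Add(-64, 0)) = Mul(3, -64) = -192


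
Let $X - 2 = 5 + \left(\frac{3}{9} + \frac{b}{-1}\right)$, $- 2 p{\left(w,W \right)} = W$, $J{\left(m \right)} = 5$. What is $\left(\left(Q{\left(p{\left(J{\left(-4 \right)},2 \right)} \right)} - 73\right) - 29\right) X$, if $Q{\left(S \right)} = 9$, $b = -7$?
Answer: $-1333$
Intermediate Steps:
$p{\left(w,W \right)} = - \frac{W}{2}$
$X = \frac{43}{3}$ ($X = 2 + \left(5 + \left(\frac{3}{9} - \frac{7}{-1}\right)\right) = 2 + \left(5 + \left(3 \cdot \frac{1}{9} - -7\right)\right) = 2 + \left(5 + \left(\frac{1}{3} + 7\right)\right) = 2 + \left(5 + \frac{22}{3}\right) = 2 + \frac{37}{3} = \frac{43}{3} \approx 14.333$)
$\left(\left(Q{\left(p{\left(J{\left(-4 \right)},2 \right)} \right)} - 73\right) - 29\right) X = \left(\left(9 - 73\right) - 29\right) \frac{43}{3} = \left(-64 - 29\right) \frac{43}{3} = \left(-93\right) \frac{43}{3} = -1333$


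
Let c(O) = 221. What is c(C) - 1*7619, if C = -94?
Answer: -7398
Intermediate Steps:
c(C) - 1*7619 = 221 - 1*7619 = 221 - 7619 = -7398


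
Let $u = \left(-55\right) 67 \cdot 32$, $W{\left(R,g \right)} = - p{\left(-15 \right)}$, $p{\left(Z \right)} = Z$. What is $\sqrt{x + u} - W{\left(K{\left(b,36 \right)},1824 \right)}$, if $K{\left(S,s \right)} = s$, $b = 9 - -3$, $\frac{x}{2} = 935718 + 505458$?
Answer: $-15 + 4 \sqrt{172777} \approx 1647.7$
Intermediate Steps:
$x = 2882352$ ($x = 2 \left(935718 + 505458\right) = 2 \cdot 1441176 = 2882352$)
$b = 12$ ($b = 9 + 3 = 12$)
$W{\left(R,g \right)} = 15$ ($W{\left(R,g \right)} = \left(-1\right) \left(-15\right) = 15$)
$u = -117920$ ($u = \left(-3685\right) 32 = -117920$)
$\sqrt{x + u} - W{\left(K{\left(b,36 \right)},1824 \right)} = \sqrt{2882352 - 117920} - 15 = \sqrt{2764432} - 15 = 4 \sqrt{172777} - 15 = -15 + 4 \sqrt{172777}$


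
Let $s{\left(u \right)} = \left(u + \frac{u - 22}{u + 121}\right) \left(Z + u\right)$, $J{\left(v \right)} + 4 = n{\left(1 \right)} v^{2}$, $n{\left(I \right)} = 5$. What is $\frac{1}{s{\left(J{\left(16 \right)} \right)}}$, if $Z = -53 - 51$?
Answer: $\frac{127}{190058552} \approx 6.6821 \cdot 10^{-7}$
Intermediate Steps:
$Z = -104$ ($Z = -53 - 51 = -104$)
$J{\left(v \right)} = -4 + 5 v^{2}$
$s{\left(u \right)} = \left(-104 + u\right) \left(u + \frac{-22 + u}{121 + u}\right)$ ($s{\left(u \right)} = \left(u + \frac{u - 22}{u + 121}\right) \left(-104 + u\right) = \left(u + \frac{-22 + u}{121 + u}\right) \left(-104 + u\right) = \left(-104 + u\right) \left(u + \frac{-22 + u}{121 + u}\right)$)
$\frac{1}{s{\left(J{\left(16 \right)} \right)}} = \frac{1}{\frac{1}{121 - \left(4 - 5 \cdot 16^{2}\right)} \left(2288 + \left(-4 + 5 \cdot 16^{2}\right)^{3} - 12710 \left(-4 + 5 \cdot 16^{2}\right) + 18 \left(-4 + 5 \cdot 16^{2}\right)^{2}\right)} = \frac{1}{\frac{1}{121 + \left(-4 + 5 \cdot 256\right)} \left(2288 + \left(-4 + 5 \cdot 256\right)^{3} - 12710 \left(-4 + 5 \cdot 256\right) + 18 \left(-4 + 5 \cdot 256\right)^{2}\right)} = \frac{1}{\frac{1}{121 + \left(-4 + 1280\right)} \left(2288 + \left(-4 + 1280\right)^{3} - 12710 \left(-4 + 1280\right) + 18 \left(-4 + 1280\right)^{2}\right)} = \frac{1}{\frac{1}{121 + 1276} \left(2288 + 1276^{3} - 16217960 + 18 \cdot 1276^{2}\right)} = \frac{1}{\frac{1}{1397} \left(2288 + 2077552576 - 16217960 + 18 \cdot 1628176\right)} = \frac{1}{\frac{1}{1397} \left(2288 + 2077552576 - 16217960 + 29307168\right)} = \frac{1}{\frac{1}{1397} \cdot 2090644072} = \frac{1}{\frac{190058552}{127}} = \frac{127}{190058552}$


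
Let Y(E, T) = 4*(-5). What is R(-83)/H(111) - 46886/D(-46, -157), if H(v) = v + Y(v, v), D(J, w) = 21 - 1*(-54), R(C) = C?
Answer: -4272851/6825 ≈ -626.06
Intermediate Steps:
Y(E, T) = -20
D(J, w) = 75 (D(J, w) = 21 + 54 = 75)
H(v) = -20 + v (H(v) = v - 20 = -20 + v)
R(-83)/H(111) - 46886/D(-46, -157) = -83/(-20 + 111) - 46886/75 = -83/91 - 46886*1/75 = -83*1/91 - 46886/75 = -83/91 - 46886/75 = -4272851/6825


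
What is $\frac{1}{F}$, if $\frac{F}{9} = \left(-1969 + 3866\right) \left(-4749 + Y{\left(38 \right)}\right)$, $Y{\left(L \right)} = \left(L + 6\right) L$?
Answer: $- \frac{1}{52533621} \approx -1.9035 \cdot 10^{-8}$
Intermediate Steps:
$Y{\left(L \right)} = L \left(6 + L\right)$ ($Y{\left(L \right)} = \left(6 + L\right) L = L \left(6 + L\right)$)
$F = -52533621$ ($F = 9 \left(-1969 + 3866\right) \left(-4749 + 38 \left(6 + 38\right)\right) = 9 \cdot 1897 \left(-4749 + 38 \cdot 44\right) = 9 \cdot 1897 \left(-4749 + 1672\right) = 9 \cdot 1897 \left(-3077\right) = 9 \left(-5837069\right) = -52533621$)
$\frac{1}{F} = \frac{1}{-52533621} = - \frac{1}{52533621}$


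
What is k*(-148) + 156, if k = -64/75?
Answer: 21172/75 ≈ 282.29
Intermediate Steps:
k = -64/75 (k = -64*1/75 = -64/75 ≈ -0.85333)
k*(-148) + 156 = -64/75*(-148) + 156 = 9472/75 + 156 = 21172/75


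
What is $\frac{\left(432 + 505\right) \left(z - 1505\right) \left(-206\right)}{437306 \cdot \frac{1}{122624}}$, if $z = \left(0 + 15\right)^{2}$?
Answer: $\frac{15148243025920}{218653} \approx 6.928 \cdot 10^{7}$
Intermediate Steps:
$z = 225$ ($z = 15^{2} = 225$)
$\frac{\left(432 + 505\right) \left(z - 1505\right) \left(-206\right)}{437306 \cdot \frac{1}{122624}} = \frac{\left(432 + 505\right) \left(225 - 1505\right) \left(-206\right)}{437306 \cdot \frac{1}{122624}} = \frac{937 \left(-1280\right) \left(-206\right)}{437306 \cdot \frac{1}{122624}} = \frac{\left(-1199360\right) \left(-206\right)}{\frac{218653}{61312}} = 247068160 \cdot \frac{61312}{218653} = \frac{15148243025920}{218653}$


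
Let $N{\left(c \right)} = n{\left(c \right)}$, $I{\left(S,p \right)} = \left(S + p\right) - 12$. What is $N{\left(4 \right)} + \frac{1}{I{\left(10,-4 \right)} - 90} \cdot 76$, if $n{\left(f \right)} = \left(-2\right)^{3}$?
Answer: $- \frac{211}{24} \approx -8.7917$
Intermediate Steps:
$I{\left(S,p \right)} = -12 + S + p$
$n{\left(f \right)} = -8$
$N{\left(c \right)} = -8$
$N{\left(4 \right)} + \frac{1}{I{\left(10,-4 \right)} - 90} \cdot 76 = -8 + \frac{1}{\left(-12 + 10 - 4\right) - 90} \cdot 76 = -8 + \frac{1}{-6 - 90} \cdot 76 = -8 + \frac{1}{-96} \cdot 76 = -8 - \frac{19}{24} = - \frac{211}{24}$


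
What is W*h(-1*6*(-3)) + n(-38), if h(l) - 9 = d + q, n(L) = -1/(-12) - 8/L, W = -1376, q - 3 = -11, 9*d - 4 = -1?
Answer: -418237/228 ≈ -1834.4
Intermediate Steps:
d = ⅓ (d = 4/9 + (⅑)*(-1) = 4/9 - ⅑ = ⅓ ≈ 0.33333)
q = -8 (q = 3 - 11 = -8)
n(L) = 1/12 - 8/L (n(L) = -1*(-1/12) - 8/L = 1/12 - 8/L)
h(l) = 4/3 (h(l) = 9 + (⅓ - 8) = 9 - 23/3 = 4/3)
W*h(-1*6*(-3)) + n(-38) = -1376*4/3 + (1/12)*(-96 - 38)/(-38) = -5504/3 + (1/12)*(-1/38)*(-134) = -5504/3 + 67/228 = -418237/228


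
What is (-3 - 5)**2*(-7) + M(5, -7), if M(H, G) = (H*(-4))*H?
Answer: -548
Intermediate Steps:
M(H, G) = -4*H**2 (M(H, G) = (-4*H)*H = -4*H**2)
(-3 - 5)**2*(-7) + M(5, -7) = (-3 - 5)**2*(-7) - 4*5**2 = (-8)**2*(-7) - 4*25 = 64*(-7) - 100 = -448 - 100 = -548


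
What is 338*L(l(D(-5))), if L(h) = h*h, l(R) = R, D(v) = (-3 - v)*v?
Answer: 33800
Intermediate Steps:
D(v) = v*(-3 - v)
L(h) = h**2
338*L(l(D(-5))) = 338*(-1*(-5)*(3 - 5))**2 = 338*(-1*(-5)*(-2))**2 = 338*(-10)**2 = 338*100 = 33800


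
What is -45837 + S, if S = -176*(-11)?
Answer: -43901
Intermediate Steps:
S = 1936
-45837 + S = -45837 + 1936 = -43901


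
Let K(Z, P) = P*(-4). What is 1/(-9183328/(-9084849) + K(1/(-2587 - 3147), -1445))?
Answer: 9084849/52519610548 ≈ 0.00017298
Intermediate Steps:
K(Z, P) = -4*P
1/(-9183328/(-9084849) + K(1/(-2587 - 3147), -1445)) = 1/(-9183328/(-9084849) - 4*(-1445)) = 1/(-9183328*(-1/9084849) + 5780) = 1/(9183328/9084849 + 5780) = 1/(52519610548/9084849) = 9084849/52519610548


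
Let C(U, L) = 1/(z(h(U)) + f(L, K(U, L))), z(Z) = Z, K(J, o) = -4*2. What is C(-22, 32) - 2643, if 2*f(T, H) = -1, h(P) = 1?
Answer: -2641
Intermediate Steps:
K(J, o) = -8
f(T, H) = -½ (f(T, H) = (½)*(-1) = -½)
C(U, L) = 2 (C(U, L) = 1/(1 - ½) = 1/(½) = 2)
C(-22, 32) - 2643 = 2 - 2643 = -2641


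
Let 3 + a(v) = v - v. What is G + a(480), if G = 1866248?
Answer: 1866245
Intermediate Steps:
a(v) = -3 (a(v) = -3 + (v - v) = -3 + 0 = -3)
G + a(480) = 1866248 - 3 = 1866245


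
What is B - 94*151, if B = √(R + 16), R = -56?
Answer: -14194 + 2*I*√10 ≈ -14194.0 + 6.3246*I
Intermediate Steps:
B = 2*I*√10 (B = √(-56 + 16) = √(-40) = 2*I*√10 ≈ 6.3246*I)
B - 94*151 = 2*I*√10 - 94*151 = 2*I*√10 - 14194 = -14194 + 2*I*√10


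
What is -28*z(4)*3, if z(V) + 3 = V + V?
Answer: -420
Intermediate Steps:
z(V) = -3 + 2*V (z(V) = -3 + (V + V) = -3 + 2*V)
-28*z(4)*3 = -28*(-3 + 2*4)*3 = -28*(-3 + 8)*3 = -28*5*3 = -140*3 = -420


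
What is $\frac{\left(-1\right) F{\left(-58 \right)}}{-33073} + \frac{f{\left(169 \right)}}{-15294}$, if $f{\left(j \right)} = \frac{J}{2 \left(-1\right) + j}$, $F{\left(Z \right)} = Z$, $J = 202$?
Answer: $- \frac{77409215}{42235841577} \approx -0.0018328$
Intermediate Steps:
$f{\left(j \right)} = \frac{202}{-2 + j}$ ($f{\left(j \right)} = \frac{202}{2 \left(-1\right) + j} = \frac{202}{-2 + j}$)
$\frac{\left(-1\right) F{\left(-58 \right)}}{-33073} + \frac{f{\left(169 \right)}}{-15294} = \frac{\left(-1\right) \left(-58\right)}{-33073} + \frac{202 \frac{1}{-2 + 169}}{-15294} = 58 \left(- \frac{1}{33073}\right) + \frac{202}{167} \left(- \frac{1}{15294}\right) = - \frac{58}{33073} + 202 \cdot \frac{1}{167} \left(- \frac{1}{15294}\right) = - \frac{58}{33073} + \frac{202}{167} \left(- \frac{1}{15294}\right) = - \frac{58}{33073} - \frac{101}{1277049} = - \frac{77409215}{42235841577}$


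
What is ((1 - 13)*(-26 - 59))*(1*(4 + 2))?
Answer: 6120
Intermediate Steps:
((1 - 13)*(-26 - 59))*(1*(4 + 2)) = (-12*(-85))*(1*6) = 1020*6 = 6120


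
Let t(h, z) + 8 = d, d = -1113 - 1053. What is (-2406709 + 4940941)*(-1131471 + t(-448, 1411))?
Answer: -2872919435640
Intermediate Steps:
d = -2166
t(h, z) = -2174 (t(h, z) = -8 - 2166 = -2174)
(-2406709 + 4940941)*(-1131471 + t(-448, 1411)) = (-2406709 + 4940941)*(-1131471 - 2174) = 2534232*(-1133645) = -2872919435640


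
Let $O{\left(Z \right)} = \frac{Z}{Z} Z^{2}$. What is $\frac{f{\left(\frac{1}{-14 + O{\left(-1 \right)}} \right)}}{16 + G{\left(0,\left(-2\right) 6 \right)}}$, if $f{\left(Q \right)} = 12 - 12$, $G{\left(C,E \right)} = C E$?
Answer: $0$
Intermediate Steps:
$O{\left(Z \right)} = Z^{2}$ ($O{\left(Z \right)} = 1 Z^{2} = Z^{2}$)
$f{\left(Q \right)} = 0$ ($f{\left(Q \right)} = 12 - 12 = 0$)
$\frac{f{\left(\frac{1}{-14 + O{\left(-1 \right)}} \right)}}{16 + G{\left(0,\left(-2\right) 6 \right)}} = \frac{1}{16 + 0 \left(\left(-2\right) 6\right)} 0 = \frac{1}{16 + 0 \left(-12\right)} 0 = \frac{1}{16 + 0} \cdot 0 = \frac{1}{16} \cdot 0 = 0$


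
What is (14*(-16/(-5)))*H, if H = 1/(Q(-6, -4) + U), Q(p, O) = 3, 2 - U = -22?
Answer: 224/135 ≈ 1.6593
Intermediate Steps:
U = 24 (U = 2 - 1*(-22) = 2 + 22 = 24)
H = 1/27 (H = 1/(3 + 24) = 1/27 ≈ 0.037037)
(14*(-16/(-5)))*H = (14*(-16/(-5)))*(1/27) = (14*(-16*(-⅕)))*(1/27) = (14*(16/5))*(1/27) = (224/5)*(1/27) = 224/135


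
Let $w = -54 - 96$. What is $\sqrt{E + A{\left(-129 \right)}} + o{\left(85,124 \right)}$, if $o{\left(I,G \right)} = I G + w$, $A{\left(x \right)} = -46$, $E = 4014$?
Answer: $10390 + 8 \sqrt{62} \approx 10453.0$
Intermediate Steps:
$w = -150$
$o{\left(I,G \right)} = -150 + G I$ ($o{\left(I,G \right)} = I G - 150 = G I - 150 = -150 + G I$)
$\sqrt{E + A{\left(-129 \right)}} + o{\left(85,124 \right)} = \sqrt{4014 - 46} + \left(-150 + 124 \cdot 85\right) = \sqrt{3968} + \left(-150 + 10540\right) = 8 \sqrt{62} + 10390 = 10390 + 8 \sqrt{62}$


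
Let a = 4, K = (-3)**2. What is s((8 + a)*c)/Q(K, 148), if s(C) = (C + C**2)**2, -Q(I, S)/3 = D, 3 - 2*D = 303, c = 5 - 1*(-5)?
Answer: 468512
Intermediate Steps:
K = 9
c = 10 (c = 5 + 5 = 10)
D = -150 (D = 3/2 - 1/2*303 = 3/2 - 303/2 = -150)
Q(I, S) = 450 (Q(I, S) = -3*(-150) = 450)
s((8 + a)*c)/Q(K, 148) = (((8 + 4)*10)**2*(1 + (8 + 4)*10)**2)/450 = ((12*10)**2*(1 + 12*10)**2)*(1/450) = (120**2*(1 + 120)**2)*(1/450) = (14400*121**2)*(1/450) = (14400*14641)*(1/450) = 210830400*(1/450) = 468512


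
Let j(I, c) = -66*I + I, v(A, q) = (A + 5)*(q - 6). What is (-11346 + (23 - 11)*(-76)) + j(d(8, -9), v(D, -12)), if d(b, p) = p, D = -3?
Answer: -11673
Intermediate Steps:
v(A, q) = (-6 + q)*(5 + A) (v(A, q) = (5 + A)*(-6 + q) = (-6 + q)*(5 + A))
j(I, c) = -65*I
(-11346 + (23 - 11)*(-76)) + j(d(8, -9), v(D, -12)) = (-11346 + (23 - 11)*(-76)) - 65*(-9) = (-11346 + 12*(-76)) + 585 = (-11346 - 912) + 585 = -12258 + 585 = -11673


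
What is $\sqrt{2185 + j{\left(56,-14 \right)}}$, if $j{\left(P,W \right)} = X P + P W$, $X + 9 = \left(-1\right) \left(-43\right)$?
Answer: $\sqrt{3305} \approx 57.489$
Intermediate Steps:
$X = 34$ ($X = -9 - -43 = -9 + 43 = 34$)
$j{\left(P,W \right)} = 34 P + P W$
$\sqrt{2185 + j{\left(56,-14 \right)}} = \sqrt{2185 + 56 \left(34 - 14\right)} = \sqrt{2185 + 56 \cdot 20} = \sqrt{2185 + 1120} = \sqrt{3305}$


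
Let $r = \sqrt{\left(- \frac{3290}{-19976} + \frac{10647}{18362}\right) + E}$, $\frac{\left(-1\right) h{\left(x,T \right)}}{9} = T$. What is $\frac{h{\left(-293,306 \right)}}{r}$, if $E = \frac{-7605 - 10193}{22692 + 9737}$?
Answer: $- \frac{1836 \sqrt{432663064135337565849099}}{193993188161} \approx -6225.3$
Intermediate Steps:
$E = - \frac{17798}{32429} \approx -0.54883$
$h{\left(x,T \right)} = - 9 T$
$r = \frac{\sqrt{432663064135337565849099}}{1486866861106}$ ($r = \sqrt{\left(- \frac{3290}{-19976} + \frac{10647}{18362}\right) - \frac{17798}{32429}} = \sqrt{\left(\left(-3290\right) \left(- \frac{1}{19976}\right) + 10647 \cdot \frac{1}{18362}\right) - \frac{17798}{32429}} = \sqrt{\left(\frac{1645}{9988} + \frac{10647}{18362}\right) - \frac{17798}{32429}} = \sqrt{\frac{68273863}{91699828} - \frac{17798}{32429}} = \sqrt{\frac{581979564483}{2973733722212}} = \frac{\sqrt{432663064135337565849099}}{1486866861106} \approx 0.44239$)
$\frac{h{\left(-293,306 \right)}}{r} = \frac{\left(-9\right) 306}{\frac{1}{1486866861106} \sqrt{432663064135337565849099}} = - 2754 \frac{2 \sqrt{432663064135337565849099}}{581979564483} = - \frac{1836 \sqrt{432663064135337565849099}}{193993188161}$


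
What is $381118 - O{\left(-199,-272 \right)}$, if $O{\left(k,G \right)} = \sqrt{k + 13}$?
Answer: $381118 - i \sqrt{186} \approx 3.8112 \cdot 10^{5} - 13.638 i$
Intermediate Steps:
$O{\left(k,G \right)} = \sqrt{13 + k}$
$381118 - O{\left(-199,-272 \right)} = 381118 - \sqrt{13 - 199} = 381118 - \sqrt{-186} = 381118 - i \sqrt{186}$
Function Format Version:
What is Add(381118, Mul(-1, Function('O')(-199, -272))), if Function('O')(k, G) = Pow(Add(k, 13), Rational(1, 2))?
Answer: Add(381118, Mul(-1, I, Pow(186, Rational(1, 2)))) ≈ Add(3.8112e+5, Mul(-13.638, I))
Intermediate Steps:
Function('O')(k, G) = Pow(Add(13, k), Rational(1, 2))
Add(381118, Mul(-1, Function('O')(-199, -272))) = Add(381118, Mul(-1, Pow(Add(13, -199), Rational(1, 2)))) = Add(381118, Mul(-1, Pow(-186, Rational(1, 2)))) = Add(381118, Mul(-1, Mul(I, Pow(186, Rational(1, 2))))) = Add(381118, Mul(-1, I, Pow(186, Rational(1, 2))))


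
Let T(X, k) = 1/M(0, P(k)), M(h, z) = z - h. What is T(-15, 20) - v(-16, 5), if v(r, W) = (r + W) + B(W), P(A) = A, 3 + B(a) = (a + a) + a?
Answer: -19/20 ≈ -0.95000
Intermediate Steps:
B(a) = -3 + 3*a (B(a) = -3 + ((a + a) + a) = -3 + (2*a + a) = -3 + 3*a)
T(X, k) = 1/k (T(X, k) = 1/(k - 1*0) = 1/(k + 0) = 1/k)
v(r, W) = -3 + r + 4*W (v(r, W) = (r + W) + (-3 + 3*W) = (W + r) + (-3 + 3*W) = -3 + r + 4*W)
T(-15, 20) - v(-16, 5) = 1/20 - (-3 - 16 + 4*5) = 1/20 - (-3 - 16 + 20) = 1/20 - 1*1 = 1/20 - 1 = -19/20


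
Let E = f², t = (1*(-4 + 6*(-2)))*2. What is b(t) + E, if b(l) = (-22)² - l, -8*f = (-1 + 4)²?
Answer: 33105/64 ≈ 517.27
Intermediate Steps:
f = -9/8 (f = -(-1 + 4)²/8 = -⅛*3² = -⅛*9 = -9/8 ≈ -1.1250)
t = -32 (t = (1*(-4 - 12))*2 = (1*(-16))*2 = -16*2 = -32)
b(l) = 484 - l
E = 81/64 (E = (-9/8)² = 81/64 ≈ 1.2656)
b(t) + E = (484 - 1*(-32)) + 81/64 = (484 + 32) + 81/64 = 516 + 81/64 = 33105/64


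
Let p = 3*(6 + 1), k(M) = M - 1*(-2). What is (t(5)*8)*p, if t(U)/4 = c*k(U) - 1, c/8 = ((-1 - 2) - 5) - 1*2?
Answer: -376992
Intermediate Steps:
c = -80 (c = 8*(((-1 - 2) - 5) - 1*2) = 8*((-3 - 5) - 2) = 8*(-8 - 2) = 8*(-10) = -80)
k(M) = 2 + M (k(M) = M + 2 = 2 + M)
p = 21 (p = 3*7 = 21)
t(U) = -644 - 320*U (t(U) = 4*(-80*(2 + U) - 1) = 4*((-160 - 80*U) - 1) = 4*(-161 - 80*U) = -644 - 320*U)
(t(5)*8)*p = ((-644 - 320*5)*8)*21 = ((-644 - 1600)*8)*21 = -2244*8*21 = -17952*21 = -376992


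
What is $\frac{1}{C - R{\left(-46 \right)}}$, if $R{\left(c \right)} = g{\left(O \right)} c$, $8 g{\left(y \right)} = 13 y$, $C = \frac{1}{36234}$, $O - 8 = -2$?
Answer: $\frac{18117}{8125475} \approx 0.0022297$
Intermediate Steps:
$O = 6$ ($O = 8 - 2 = 6$)
$C = \frac{1}{36234} \approx 2.7598 \cdot 10^{-5}$
$g{\left(y \right)} = \frac{13 y}{8}$
$R{\left(c \right)} = \frac{39 c}{4}$ ($R{\left(c \right)} = \frac{13}{8} \cdot 6 c = \frac{39 c}{4}$)
$\frac{1}{C - R{\left(-46 \right)}} = \frac{1}{\frac{1}{36234} - \frac{39}{4} \left(-46\right)} = \frac{1}{\frac{1}{36234} - - \frac{897}{2}} = \frac{1}{\frac{1}{36234} + \frac{897}{2}} = \frac{1}{\frac{8125475}{18117}} = \frac{18117}{8125475}$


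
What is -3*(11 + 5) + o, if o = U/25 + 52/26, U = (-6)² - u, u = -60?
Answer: -1054/25 ≈ -42.160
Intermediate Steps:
U = 96 (U = (-6)² - 1*(-60) = 36 + 60 = 96)
o = 146/25 (o = 96/25 + 52/26 = 96*(1/25) + 52*(1/26) = 96/25 + 2 = 146/25 ≈ 5.8400)
-3*(11 + 5) + o = -3*(11 + 5) + 146/25 = -3*16 + 146/25 = -48 + 146/25 = -1054/25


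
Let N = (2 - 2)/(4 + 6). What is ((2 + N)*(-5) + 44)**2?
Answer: 1156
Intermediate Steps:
N = 0 (N = 0/10 = 0*(1/10) = 0)
((2 + N)*(-5) + 44)**2 = ((2 + 0)*(-5) + 44)**2 = (2*(-5) + 44)**2 = (-10 + 44)**2 = 34**2 = 1156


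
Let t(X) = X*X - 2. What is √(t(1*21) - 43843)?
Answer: 2*I*√10851 ≈ 208.34*I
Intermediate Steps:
t(X) = -2 + X² (t(X) = X² - 2 = -2 + X²)
√(t(1*21) - 43843) = √((-2 + (1*21)²) - 43843) = √((-2 + 21²) - 43843) = √((-2 + 441) - 43843) = √(439 - 43843) = √(-43404) = 2*I*√10851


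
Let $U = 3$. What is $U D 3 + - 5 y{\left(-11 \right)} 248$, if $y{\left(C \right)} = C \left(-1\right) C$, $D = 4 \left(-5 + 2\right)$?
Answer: $149932$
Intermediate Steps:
$D = -12$ ($D = 4 \left(-3\right) = -12$)
$y{\left(C \right)} = - C^{2}$ ($y{\left(C \right)} = - C C = - C^{2}$)
$U D 3 + - 5 y{\left(-11 \right)} 248 = 3 \left(-12\right) 3 + - 5 \left(- \left(-11\right)^{2}\right) 248 = \left(-36\right) 3 + - 5 \left(\left(-1\right) 121\right) 248 = -108 + \left(-5\right) \left(-121\right) 248 = -108 + 605 \cdot 248 = -108 + 150040 = 149932$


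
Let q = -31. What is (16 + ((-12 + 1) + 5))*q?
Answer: -310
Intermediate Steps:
(16 + ((-12 + 1) + 5))*q = (16 + ((-12 + 1) + 5))*(-31) = (16 + (-11 + 5))*(-31) = (16 - 6)*(-31) = 10*(-31) = -310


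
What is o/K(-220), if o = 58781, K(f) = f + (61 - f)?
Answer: 58781/61 ≈ 963.62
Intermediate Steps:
K(f) = 61
o/K(-220) = 58781/61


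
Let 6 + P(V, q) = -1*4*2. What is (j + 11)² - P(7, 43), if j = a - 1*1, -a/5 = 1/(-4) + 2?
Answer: 249/16 ≈ 15.563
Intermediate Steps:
a = -35/4 (a = -5*(1/(-4) + 2) = -5*(-¼ + 2) = -5*7/4 = -35/4 ≈ -8.7500)
j = -39/4 (j = -35/4 - 1*1 = -35/4 - 1 = -39/4 ≈ -9.7500)
P(V, q) = -14 (P(V, q) = -6 - 1*4*2 = -6 - 4*2 = -6 - 8 = -14)
(j + 11)² - P(7, 43) = (-39/4 + 11)² - 1*(-14) = (5/4)² + 14 = 25/16 + 14 = 249/16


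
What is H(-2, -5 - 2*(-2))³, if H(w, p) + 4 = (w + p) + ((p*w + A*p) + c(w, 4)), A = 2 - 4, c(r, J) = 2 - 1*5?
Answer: -216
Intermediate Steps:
c(r, J) = -3 (c(r, J) = 2 - 5 = -3)
A = -2
H(w, p) = -7 + w - p + p*w (H(w, p) = -4 + ((w + p) + ((p*w - 2*p) - 3)) = -4 + ((p + w) + ((-2*p + p*w) - 3)) = -4 + ((p + w) + (-3 - 2*p + p*w)) = -4 + (-3 + w - p + p*w) = -7 + w - p + p*w)
H(-2, -5 - 2*(-2))³ = (-7 - 2 - (-5 - 2*(-2)) + (-5 - 2*(-2))*(-2))³ = (-7 - 2 - (-5 + 4) + (-5 + 4)*(-2))³ = (-7 - 2 - 1*(-1) - 1*(-2))³ = (-7 - 2 + 1 + 2)³ = (-6)³ = -216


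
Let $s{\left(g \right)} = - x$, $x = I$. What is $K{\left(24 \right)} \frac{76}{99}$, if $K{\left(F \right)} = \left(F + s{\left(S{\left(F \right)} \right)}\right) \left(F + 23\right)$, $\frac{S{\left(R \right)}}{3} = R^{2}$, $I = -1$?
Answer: $\frac{89300}{99} \approx 902.02$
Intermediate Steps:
$x = -1$
$S{\left(R \right)} = 3 R^{2}$
$s{\left(g \right)} = 1$ ($s{\left(g \right)} = \left(-1\right) \left(-1\right) = 1$)
$K{\left(F \right)} = \left(1 + F\right) \left(23 + F\right)$ ($K{\left(F \right)} = \left(F + 1\right) \left(F + 23\right) = \left(1 + F\right) \left(23 + F\right)$)
$K{\left(24 \right)} \frac{76}{99} = \left(23 + 24^{2} + 24 \cdot 24\right) \frac{76}{99} = \left(23 + 576 + 576\right) 76 \cdot \frac{1}{99} = 1175 \cdot \frac{76}{99} = \frac{89300}{99}$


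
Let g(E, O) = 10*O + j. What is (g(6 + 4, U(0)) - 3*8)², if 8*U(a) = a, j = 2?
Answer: 484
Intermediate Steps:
U(a) = a/8
g(E, O) = 2 + 10*O (g(E, O) = 10*O + 2 = 2 + 10*O)
(g(6 + 4, U(0)) - 3*8)² = ((2 + 10*((⅛)*0)) - 3*8)² = ((2 + 10*0) - 24)² = ((2 + 0) - 24)² = (2 - 24)² = (-22)² = 484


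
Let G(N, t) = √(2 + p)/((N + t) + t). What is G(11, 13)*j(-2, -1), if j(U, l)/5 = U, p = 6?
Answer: -20*√2/37 ≈ -0.76444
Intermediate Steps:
j(U, l) = 5*U
G(N, t) = 2*√2/(N + 2*t) (G(N, t) = √(2 + 6)/((N + t) + t) = √8/(N + 2*t) = (2*√2)/(N + 2*t) = 2*√2/(N + 2*t))
G(11, 13)*j(-2, -1) = (2*√2/(11 + 2*13))*(5*(-2)) = (2*√2/(11 + 26))*(-10) = (2*√2/37)*(-10) = -20*√2/37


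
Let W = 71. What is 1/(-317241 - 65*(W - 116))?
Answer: -1/314316 ≈ -3.1815e-6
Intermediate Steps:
1/(-317241 - 65*(W - 116)) = 1/(-317241 - 65*(71 - 116)) = 1/(-317241 - 65*(-45)) = 1/(-317241 + 2925) = 1/(-314316) = -1/314316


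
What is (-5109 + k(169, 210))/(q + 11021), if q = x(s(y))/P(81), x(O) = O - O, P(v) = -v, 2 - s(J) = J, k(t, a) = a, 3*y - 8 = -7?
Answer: -4899/11021 ≈ -0.44452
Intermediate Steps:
y = ⅓ (y = 8/3 + (⅓)*(-7) = 8/3 - 7/3 = ⅓ ≈ 0.33333)
s(J) = 2 - J
x(O) = 0
q = 0 (q = 0/((-1*81)) = 0/(-81) = 0*(-1/81) = 0)
(-5109 + k(169, 210))/(q + 11021) = (-5109 + 210)/(0 + 11021) = -4899/11021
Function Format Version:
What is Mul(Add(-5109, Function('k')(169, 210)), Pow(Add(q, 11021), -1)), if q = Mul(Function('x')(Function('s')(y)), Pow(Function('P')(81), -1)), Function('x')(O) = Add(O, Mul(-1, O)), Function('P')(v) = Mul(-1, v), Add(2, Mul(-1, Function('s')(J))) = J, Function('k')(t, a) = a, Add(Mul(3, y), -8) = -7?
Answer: Rational(-4899, 11021) ≈ -0.44452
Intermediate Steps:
y = Rational(1, 3) (y = Add(Rational(8, 3), Mul(Rational(1, 3), -7)) = Add(Rational(8, 3), Rational(-7, 3)) = Rational(1, 3) ≈ 0.33333)
Function('s')(J) = Add(2, Mul(-1, J))
Function('x')(O) = 0
q = 0 (q = Mul(0, Pow(Mul(-1, 81), -1)) = Mul(0, Pow(-81, -1)) = Mul(0, Rational(-1, 81)) = 0)
Mul(Add(-5109, Function('k')(169, 210)), Pow(Add(q, 11021), -1)) = Mul(Add(-5109, 210), Pow(Add(0, 11021), -1)) = Mul(-4899, Pow(11021, -1)) = Mul(-4899, Rational(1, 11021)) = Rational(-4899, 11021)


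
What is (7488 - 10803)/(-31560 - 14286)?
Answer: 1105/15282 ≈ 0.072307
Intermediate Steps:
(7488 - 10803)/(-31560 - 14286) = -3315/(-45846) = -3315*(-1/45846) = 1105/15282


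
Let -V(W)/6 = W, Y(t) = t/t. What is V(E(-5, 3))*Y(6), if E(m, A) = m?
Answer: 30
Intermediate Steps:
Y(t) = 1
V(W) = -6*W
V(E(-5, 3))*Y(6) = -6*(-5)*1 = 30*1 = 30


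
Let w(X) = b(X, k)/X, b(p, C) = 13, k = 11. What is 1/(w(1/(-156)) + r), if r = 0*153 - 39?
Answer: -1/2067 ≈ -0.00048379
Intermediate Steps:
w(X) = 13/X
r = -39 (r = 0 - 39 = -39)
1/(w(1/(-156)) + r) = 1/(13/(1/(-156)) - 39) = 1/(13/(-1/156) - 39) = 1/(13*(-156) - 39) = 1/(-2028 - 39) = 1/(-2067) = -1/2067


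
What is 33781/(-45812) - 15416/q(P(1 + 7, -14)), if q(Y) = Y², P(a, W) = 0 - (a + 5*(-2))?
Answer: -176593229/45812 ≈ -3854.7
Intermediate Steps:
P(a, W) = 10 - a (P(a, W) = 0 - (a - 10) = 0 - (-10 + a) = 0 + (10 - a) = 10 - a)
33781/(-45812) - 15416/q(P(1 + 7, -14)) = 33781/(-45812) - 15416/(10 - (1 + 7))² = 33781*(-1/45812) - 15416/(10 - 1*8)² = -33781/45812 - 15416/(10 - 8)² = -33781/45812 - 15416/(2²) = -33781/45812 - 15416/4 = -33781/45812 - 15416*¼ = -33781/45812 - 3854 = -176593229/45812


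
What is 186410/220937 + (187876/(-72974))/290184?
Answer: 31833513122377/37730137047108 ≈ 0.84372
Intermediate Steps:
186410/220937 + (187876/(-72974))/290184 = 186410*(1/220937) + (187876*(-1/72974))*(1/290184) = 186410/220937 - 93938/36487*1/290184 = 186410/220937 - 46969/5293971804 = 31833513122377/37730137047108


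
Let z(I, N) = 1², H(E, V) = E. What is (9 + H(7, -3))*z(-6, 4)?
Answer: 16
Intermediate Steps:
z(I, N) = 1
(9 + H(7, -3))*z(-6, 4) = (9 + 7)*1 = 16*1 = 16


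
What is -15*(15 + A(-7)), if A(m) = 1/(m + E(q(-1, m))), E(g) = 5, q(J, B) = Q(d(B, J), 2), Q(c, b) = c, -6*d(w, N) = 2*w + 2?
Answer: -435/2 ≈ -217.50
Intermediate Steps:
d(w, N) = -1/3 - w/3 (d(w, N) = -(2*w + 2)/6 = -(2 + 2*w)/6 = -1/3 - w/3)
q(J, B) = -1/3 - B/3
A(m) = 1/(5 + m) (A(m) = 1/(m + 5) = 1/(5 + m))
-15*(15 + A(-7)) = -15*(15 + 1/(5 - 7)) = -15*(15 + 1/(-2)) = -15*(15 - 1/2) = -15*29/2 = -435/2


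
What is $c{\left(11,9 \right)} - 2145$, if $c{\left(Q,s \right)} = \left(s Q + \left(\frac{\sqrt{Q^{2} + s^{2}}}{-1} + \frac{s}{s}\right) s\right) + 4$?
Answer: $-2033 - 9 \sqrt{202} \approx -2160.9$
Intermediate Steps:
$c{\left(Q,s \right)} = 4 + Q s + s \left(1 - \sqrt{Q^{2} + s^{2}}\right)$ ($c{\left(Q,s \right)} = \left(Q s + \left(\sqrt{Q^{2} + s^{2}} \left(-1\right) + 1\right) s\right) + 4 = \left(Q s + \left(- \sqrt{Q^{2} + s^{2}} + 1\right) s\right) + 4 = \left(Q s + \left(1 - \sqrt{Q^{2} + s^{2}}\right) s\right) + 4 = \left(Q s + s \left(1 - \sqrt{Q^{2} + s^{2}}\right)\right) + 4 = 4 + Q s + s \left(1 - \sqrt{Q^{2} + s^{2}}\right)$)
$c{\left(11,9 \right)} - 2145 = \left(4 + 9 + 11 \cdot 9 - 9 \sqrt{11^{2} + 9^{2}}\right) - 2145 = \left(4 + 9 + 99 - 9 \sqrt{121 + 81}\right) - 2145 = \left(4 + 9 + 99 - 9 \sqrt{202}\right) - 2145 = \left(112 - 9 \sqrt{202}\right) - 2145 = -2033 - 9 \sqrt{202}$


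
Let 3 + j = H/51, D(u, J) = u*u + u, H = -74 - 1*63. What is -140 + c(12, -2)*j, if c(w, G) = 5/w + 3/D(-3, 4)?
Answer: -44435/306 ≈ -145.21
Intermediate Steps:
H = -137 (H = -74 - 63 = -137)
D(u, J) = u + u² (D(u, J) = u² + u = u + u²)
c(w, G) = ½ + 5/w (c(w, G) = 5/w + 3/((-3*(1 - 3))) = 5/w + 3/((-3*(-2))) = 5/w + 3/6 = 5/w + 3*(⅙) = 5/w + ½ = ½ + 5/w)
j = -290/51 (j = -3 - 137/51 = -290/51 ≈ -5.6863)
-140 + c(12, -2)*j = -140 + ((½)*(10 + 12)/12)*(-290/51) = -140 + ((½)*(1/12)*22)*(-290/51) = -140 + (11/12)*(-290/51) = -140 - 1595/306 = -44435/306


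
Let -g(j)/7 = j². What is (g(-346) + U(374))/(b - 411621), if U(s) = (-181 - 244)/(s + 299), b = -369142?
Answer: 563982501/525453499 ≈ 1.0733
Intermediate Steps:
U(s) = -425/(299 + s)
g(j) = -7*j²
(g(-346) + U(374))/(b - 411621) = (-7*(-346)² - 425/(299 + 374))/(-369142 - 411621) = (-7*119716 - 425/673)/(-780763) = (-838012 - 425*1/673)*(-1/780763) = (-838012 - 425/673)*(-1/780763) = -563982501/673*(-1/780763) = 563982501/525453499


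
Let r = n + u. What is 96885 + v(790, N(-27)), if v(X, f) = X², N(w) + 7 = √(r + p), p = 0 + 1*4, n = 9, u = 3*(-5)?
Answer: 720985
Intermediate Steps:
u = -15
p = 4 (p = 0 + 4 = 4)
r = -6 (r = 9 - 15 = -6)
N(w) = -7 + I*√2 (N(w) = -7 + √(-6 + 4) = -7 + √(-2) = -7 + I*√2)
96885 + v(790, N(-27)) = 96885 + 790² = 96885 + 624100 = 720985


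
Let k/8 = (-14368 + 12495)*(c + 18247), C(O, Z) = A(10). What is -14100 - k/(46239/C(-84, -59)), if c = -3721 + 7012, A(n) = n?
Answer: 2575284020/46239 ≈ 55695.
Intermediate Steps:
C(O, Z) = 10
c = 3291
k = -322725392 (k = 8*((-14368 + 12495)*(3291 + 18247)) = 8*(-1873*21538) = 8*(-40340674) = -322725392)
-14100 - k/(46239/C(-84, -59)) = -14100 - (-322725392)/(46239/10) = -14100 - (-322725392)/(46239*(⅒)) = -14100 - (-322725392)/46239/10 = -14100 - (-322725392)*10/46239 = -14100 - 1*(-3227253920/46239) = -14100 + 3227253920/46239 = 2575284020/46239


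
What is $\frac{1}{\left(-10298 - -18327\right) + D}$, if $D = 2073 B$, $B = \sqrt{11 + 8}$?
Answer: $- \frac{8029}{17184410} + \frac{2073 \sqrt{19}}{17184410} \approx 5.8599 \cdot 10^{-5}$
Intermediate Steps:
$B = \sqrt{19} \approx 4.3589$
$D = 2073 \sqrt{19} \approx 9036.0$
$\frac{1}{\left(-10298 - -18327\right) + D} = \frac{1}{\left(-10298 - -18327\right) + 2073 \sqrt{19}} = \frac{1}{\left(-10298 + 18327\right) + 2073 \sqrt{19}} = \frac{1}{8029 + 2073 \sqrt{19}}$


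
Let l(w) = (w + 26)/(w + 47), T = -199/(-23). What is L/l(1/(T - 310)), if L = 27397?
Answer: 2974711466/60061 ≈ 49528.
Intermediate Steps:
T = 199/23 (T = -199*(-1/23) = 199/23 ≈ 8.6522)
l(w) = (26 + w)/(47 + w)
L/l(1/(T - 310)) = 27397/(((26 + 1/(199/23 - 310))/(47 + 1/(199/23 - 310)))) = 27397/(((26 + 1/(-6931/23))/(47 + 1/(-6931/23)))) = 27397/(((26 - 23/6931)/(47 - 23/6931))) = 27397/(((180183/6931)/(325734/6931))) = 27397/(((6931/325734)*(180183/6931))) = 27397/(60061/108578) = 27397*(108578/60061) = 2974711466/60061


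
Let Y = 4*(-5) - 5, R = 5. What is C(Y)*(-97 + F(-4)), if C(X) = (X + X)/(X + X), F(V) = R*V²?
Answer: -17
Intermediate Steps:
Y = -25 (Y = -20 - 5 = -25)
F(V) = 5*V²
C(X) = 1 (C(X) = (2*X)/((2*X)) = (2*X)*(1/(2*X)) = 1)
C(Y)*(-97 + F(-4)) = 1*(-97 + 5*(-4)²) = 1*(-97 + 5*16) = 1*(-97 + 80) = 1*(-17) = -17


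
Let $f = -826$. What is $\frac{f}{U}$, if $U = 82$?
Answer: $- \frac{413}{41} \approx -10.073$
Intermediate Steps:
$\frac{f}{U} = - \frac{826}{82} = \left(-826\right) \frac{1}{82} = - \frac{413}{41}$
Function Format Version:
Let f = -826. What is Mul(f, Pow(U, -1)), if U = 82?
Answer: Rational(-413, 41) ≈ -10.073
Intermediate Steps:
Mul(f, Pow(U, -1)) = Mul(-826, Pow(82, -1)) = Mul(-826, Rational(1, 82)) = Rational(-413, 41)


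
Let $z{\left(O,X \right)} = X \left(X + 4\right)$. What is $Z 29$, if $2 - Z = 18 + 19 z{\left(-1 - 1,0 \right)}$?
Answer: $-464$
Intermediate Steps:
$z{\left(O,X \right)} = X \left(4 + X\right)$
$Z = -16$ ($Z = 2 - \left(18 + 19 \cdot 0 \left(4 + 0\right)\right) = 2 - \left(18 + 19 \cdot 0 \cdot 4\right) = 2 - \left(18 + 19 \cdot 0\right) = 2 - \left(18 + 0\right) = 2 - 18 = -16$)
$Z 29 = \left(-16\right) 29 = -464$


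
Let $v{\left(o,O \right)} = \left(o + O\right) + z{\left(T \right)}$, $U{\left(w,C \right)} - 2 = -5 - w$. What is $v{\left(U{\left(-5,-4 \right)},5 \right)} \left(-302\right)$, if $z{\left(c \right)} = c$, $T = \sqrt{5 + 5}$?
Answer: $-2114 - 302 \sqrt{10} \approx -3069.0$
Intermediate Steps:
$U{\left(w,C \right)} = -3 - w$ ($U{\left(w,C \right)} = 2 - \left(5 + w\right) = -3 - w$)
$T = \sqrt{10} \approx 3.1623$
$v{\left(o,O \right)} = O + o + \sqrt{10}$ ($v{\left(o,O \right)} = \left(o + O\right) + \sqrt{10} = \left(O + o\right) + \sqrt{10} = O + o + \sqrt{10}$)
$v{\left(U{\left(-5,-4 \right)},5 \right)} \left(-302\right) = \left(5 - -2 + \sqrt{10}\right) \left(-302\right) = \left(5 + \left(-3 + 5\right) + \sqrt{10}\right) \left(-302\right) = \left(5 + 2 + \sqrt{10}\right) \left(-302\right) = \left(7 + \sqrt{10}\right) \left(-302\right) = -2114 - 302 \sqrt{10}$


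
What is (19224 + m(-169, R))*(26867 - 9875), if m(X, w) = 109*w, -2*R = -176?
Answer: 489641472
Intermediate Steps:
R = 88 (R = -1/2*(-176) = 88)
(19224 + m(-169, R))*(26867 - 9875) = (19224 + 109*88)*(26867 - 9875) = (19224 + 9592)*16992 = 28816*16992 = 489641472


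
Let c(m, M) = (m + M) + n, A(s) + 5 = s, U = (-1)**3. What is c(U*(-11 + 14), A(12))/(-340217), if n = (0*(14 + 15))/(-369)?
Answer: -4/340217 ≈ -1.1757e-5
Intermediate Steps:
n = 0 (n = (0*29)*(-1/369) = 0*(-1/369) = 0)
U = -1
A(s) = -5 + s
c(m, M) = M + m (c(m, M) = (m + M) + 0 = (M + m) + 0 = M + m)
c(U*(-11 + 14), A(12))/(-340217) = ((-5 + 12) - (-11 + 14))/(-340217) = (7 - 1*3)*(-1/340217) = (7 - 3)*(-1/340217) = 4*(-1/340217) = -4/340217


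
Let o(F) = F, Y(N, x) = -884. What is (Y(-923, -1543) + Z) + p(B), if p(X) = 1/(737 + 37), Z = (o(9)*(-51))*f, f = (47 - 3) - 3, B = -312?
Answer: -15250121/774 ≈ -19703.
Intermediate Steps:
f = 41 (f = 44 - 3 = 41)
Z = -18819 (Z = (9*(-51))*41 = -459*41 = -18819)
p(X) = 1/774
(Y(-923, -1543) + Z) + p(B) = (-884 - 18819) + 1/774 = -19703 + 1/774 = -15250121/774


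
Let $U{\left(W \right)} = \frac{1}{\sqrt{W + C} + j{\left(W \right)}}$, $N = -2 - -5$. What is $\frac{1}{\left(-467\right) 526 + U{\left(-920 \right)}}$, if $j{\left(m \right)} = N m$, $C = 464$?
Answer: $- \frac{1871314514712}{459673440700857025} + \frac{2 i \sqrt{114}}{459673440700857025} \approx -4.071 \cdot 10^{-6} + 4.6455 \cdot 10^{-17} i$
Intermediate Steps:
$N = 3$ ($N = -2 + 5 = 3$)
$j{\left(m \right)} = 3 m$
$U{\left(W \right)} = \frac{1}{\sqrt{464 + W} + 3 W}$ ($U{\left(W \right)} = \frac{1}{\sqrt{W + 464} + 3 W} = \frac{1}{\sqrt{464 + W} + 3 W}$)
$\frac{1}{\left(-467\right) 526 + U{\left(-920 \right)}} = \frac{1}{\left(-467\right) 526 + \frac{1}{\sqrt{464 - 920} + 3 \left(-920\right)}} = \frac{1}{-245642 + \frac{1}{\sqrt{-456} - 2760}} = \frac{1}{-245642 + \frac{1}{2 i \sqrt{114} - 2760}} = \frac{1}{-245642 + \frac{1}{-2760 + 2 i \sqrt{114}}}$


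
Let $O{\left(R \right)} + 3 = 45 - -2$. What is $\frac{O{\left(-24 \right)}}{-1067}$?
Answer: $- \frac{4}{97} \approx -0.041237$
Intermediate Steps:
$O{\left(R \right)} = 44$ ($O{\left(R \right)} = -3 + \left(45 - -2\right) = -3 + \left(45 + 2\right) = -3 + 47 = 44$)
$\frac{O{\left(-24 \right)}}{-1067} = \frac{44}{-1067} = 44 \left(- \frac{1}{1067}\right) = - \frac{4}{97}$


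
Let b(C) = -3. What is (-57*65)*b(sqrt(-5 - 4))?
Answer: 11115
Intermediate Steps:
(-57*65)*b(sqrt(-5 - 4)) = -57*65*(-3) = -3705*(-3) = 11115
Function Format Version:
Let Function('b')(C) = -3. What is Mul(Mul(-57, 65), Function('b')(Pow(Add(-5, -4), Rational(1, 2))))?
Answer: 11115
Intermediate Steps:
Mul(Mul(-57, 65), Function('b')(Pow(Add(-5, -4), Rational(1, 2)))) = Mul(Mul(-57, 65), -3) = Mul(-3705, -3) = 11115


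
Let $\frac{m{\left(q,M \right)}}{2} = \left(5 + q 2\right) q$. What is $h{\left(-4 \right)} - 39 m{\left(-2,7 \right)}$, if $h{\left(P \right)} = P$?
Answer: $152$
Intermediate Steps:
$m{\left(q,M \right)} = 2 q \left(5 + 2 q\right)$ ($m{\left(q,M \right)} = 2 \left(5 + q 2\right) q = 2 \left(5 + 2 q\right) q = 2 q \left(5 + 2 q\right)$)
$h{\left(-4 \right)} - 39 m{\left(-2,7 \right)} = -4 - 39 \cdot 2 \left(-2\right) \left(5 + 2 \left(-2\right)\right) = -4 - 39 \cdot 2 \left(-2\right) \left(5 - 4\right) = -4 - 39 \cdot 2 \left(-2\right) 1 = -4 - -156 = -4 + 156 = 152$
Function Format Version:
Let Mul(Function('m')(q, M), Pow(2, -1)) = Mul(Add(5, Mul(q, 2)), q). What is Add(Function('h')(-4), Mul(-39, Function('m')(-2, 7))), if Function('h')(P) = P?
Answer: 152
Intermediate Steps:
Function('m')(q, M) = Mul(2, q, Add(5, Mul(2, q))) (Function('m')(q, M) = Mul(2, Mul(Add(5, Mul(q, 2)), q)) = Mul(2, Mul(Add(5, Mul(2, q)), q)) = Mul(2, Mul(q, Add(5, Mul(2, q)))) = Mul(2, q, Add(5, Mul(2, q))))
Add(Function('h')(-4), Mul(-39, Function('m')(-2, 7))) = Add(-4, Mul(-39, Mul(2, -2, Add(5, Mul(2, -2))))) = Add(-4, Mul(-39, Mul(2, -2, Add(5, -4)))) = Add(-4, Mul(-39, Mul(2, -2, 1))) = Add(-4, Mul(-39, -4)) = Add(-4, 156) = 152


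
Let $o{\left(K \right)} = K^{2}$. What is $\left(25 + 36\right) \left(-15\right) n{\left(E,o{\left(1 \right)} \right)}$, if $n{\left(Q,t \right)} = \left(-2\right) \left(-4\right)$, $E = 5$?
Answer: $-7320$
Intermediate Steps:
$n{\left(Q,t \right)} = 8$
$\left(25 + 36\right) \left(-15\right) n{\left(E,o{\left(1 \right)} \right)} = \left(25 + 36\right) \left(-15\right) 8 = 61 \left(-15\right) 8 = \left(-915\right) 8 = -7320$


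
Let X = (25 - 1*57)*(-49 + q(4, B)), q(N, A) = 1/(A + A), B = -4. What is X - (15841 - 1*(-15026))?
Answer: -29295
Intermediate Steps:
q(N, A) = 1/(2*A)
X = 1572 (X = (25 - 1*57)*(-49 + (1/2)/(-4)) = (25 - 57)*(-49 + (1/2)*(-1/4)) = -32*(-49 - 1/8) = -32*(-393/8) = 1572)
X - (15841 - 1*(-15026)) = 1572 - (15841 - 1*(-15026)) = 1572 - (15841 + 15026) = 1572 - 1*30867 = 1572 - 30867 = -29295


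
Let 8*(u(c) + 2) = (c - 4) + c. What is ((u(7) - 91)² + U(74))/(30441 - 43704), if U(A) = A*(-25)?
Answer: -105089/212208 ≈ -0.49522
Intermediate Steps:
U(A) = -25*A
u(c) = -5/2 + c/4 (u(c) = -2 + ((c - 4) + c)/8 = -2 + ((-4 + c) + c)/8 = -2 + (-4 + 2*c)/8 = -2 + (-½ + c/4) = -5/2 + c/4)
((u(7) - 91)² + U(74))/(30441 - 43704) = (((-5/2 + (¼)*7) - 91)² - 25*74)/(30441 - 43704) = (((-5/2 + 7/4) - 91)² - 1850)/(-13263) = ((-¾ - 91)² - 1850)*(-1/13263) = ((-367/4)² - 1850)*(-1/13263) = (134689/16 - 1850)*(-1/13263) = (105089/16)*(-1/13263) = -105089/212208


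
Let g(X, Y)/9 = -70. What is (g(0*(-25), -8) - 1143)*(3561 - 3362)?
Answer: -352827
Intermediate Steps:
g(X, Y) = -630 (g(X, Y) = 9*(-70) = -630)
(g(0*(-25), -8) - 1143)*(3561 - 3362) = (-630 - 1143)*(3561 - 3362) = -1773*199 = -352827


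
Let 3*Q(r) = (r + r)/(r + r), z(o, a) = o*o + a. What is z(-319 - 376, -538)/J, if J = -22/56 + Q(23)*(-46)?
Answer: -40528908/1321 ≈ -30680.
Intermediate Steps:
z(o, a) = a + o² (z(o, a) = o² + a = a + o²)
Q(r) = ⅓ (Q(r) = ((r + r)/(r + r))/3 = ((2*r)/((2*r)))/3 = ((2*r)*(1/(2*r)))/3 = (⅓)*1 = ⅓)
J = -1321/84 (J = -22/56 + (⅓)*(-46) = -22*1/56 - 46/3 = -11/28 - 46/3 = -1321/84 ≈ -15.726)
z(-319 - 376, -538)/J = (-538 + (-319 - 376)²)/(-1321/84) = (-538 + (-695)²)*(-84/1321) = (-538 + 483025)*(-84/1321) = 482487*(-84/1321) = -40528908/1321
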